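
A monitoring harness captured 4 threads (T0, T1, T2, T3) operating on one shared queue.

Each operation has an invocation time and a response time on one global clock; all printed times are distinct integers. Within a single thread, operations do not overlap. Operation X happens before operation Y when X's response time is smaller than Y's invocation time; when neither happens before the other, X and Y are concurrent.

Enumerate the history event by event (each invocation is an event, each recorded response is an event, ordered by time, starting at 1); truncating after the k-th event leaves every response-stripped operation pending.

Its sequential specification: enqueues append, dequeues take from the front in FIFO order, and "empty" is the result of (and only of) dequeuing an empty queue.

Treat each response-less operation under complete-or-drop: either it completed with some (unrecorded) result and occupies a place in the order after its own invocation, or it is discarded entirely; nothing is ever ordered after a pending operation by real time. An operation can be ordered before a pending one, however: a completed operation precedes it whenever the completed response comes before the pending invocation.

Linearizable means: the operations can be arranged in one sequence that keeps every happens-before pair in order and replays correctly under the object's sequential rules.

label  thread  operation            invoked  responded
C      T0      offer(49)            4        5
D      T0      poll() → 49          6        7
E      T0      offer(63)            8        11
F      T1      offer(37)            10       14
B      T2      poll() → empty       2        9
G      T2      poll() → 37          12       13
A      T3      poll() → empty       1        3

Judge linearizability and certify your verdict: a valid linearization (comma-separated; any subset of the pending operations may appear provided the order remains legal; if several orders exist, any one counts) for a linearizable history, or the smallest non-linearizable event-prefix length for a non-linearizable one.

linearizable — witness: A, B, C, D, F, E, G

step 1: A poll() → empty — queue <>
step 2: B poll() → empty — queue <>
step 3: C offer(49) — queue <49>
step 4: D poll() → 49 — queue <>
step 5: F offer(37) — queue <37>
step 6: E offer(63) — queue <37,63>
step 7: G poll() → 37 — queue <63>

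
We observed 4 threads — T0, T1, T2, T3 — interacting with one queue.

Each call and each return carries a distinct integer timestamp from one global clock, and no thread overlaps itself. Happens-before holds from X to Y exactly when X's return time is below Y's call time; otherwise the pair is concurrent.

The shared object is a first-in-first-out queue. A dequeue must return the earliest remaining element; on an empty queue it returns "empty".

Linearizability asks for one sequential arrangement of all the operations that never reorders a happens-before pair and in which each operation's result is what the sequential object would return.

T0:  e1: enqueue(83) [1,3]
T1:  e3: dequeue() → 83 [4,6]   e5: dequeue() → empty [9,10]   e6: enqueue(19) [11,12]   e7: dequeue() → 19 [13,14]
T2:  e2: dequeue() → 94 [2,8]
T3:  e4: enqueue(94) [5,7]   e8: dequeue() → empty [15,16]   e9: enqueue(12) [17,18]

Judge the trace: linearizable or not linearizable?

linearizable

witness order: e1, e3, e4, e2, e5, e6, e7, e8, e9
step 1: e1 enqueue(83) — queue <83>
step 2: e3 dequeue() → 83 — queue <>
step 3: e4 enqueue(94) — queue <94>
step 4: e2 dequeue() → 94 — queue <>
step 5: e5 dequeue() → empty — queue <>
step 6: e6 enqueue(19) — queue <19>
step 7: e7 dequeue() → 19 — queue <>
step 8: e8 dequeue() → empty — queue <>
step 9: e9 enqueue(12) — queue <12>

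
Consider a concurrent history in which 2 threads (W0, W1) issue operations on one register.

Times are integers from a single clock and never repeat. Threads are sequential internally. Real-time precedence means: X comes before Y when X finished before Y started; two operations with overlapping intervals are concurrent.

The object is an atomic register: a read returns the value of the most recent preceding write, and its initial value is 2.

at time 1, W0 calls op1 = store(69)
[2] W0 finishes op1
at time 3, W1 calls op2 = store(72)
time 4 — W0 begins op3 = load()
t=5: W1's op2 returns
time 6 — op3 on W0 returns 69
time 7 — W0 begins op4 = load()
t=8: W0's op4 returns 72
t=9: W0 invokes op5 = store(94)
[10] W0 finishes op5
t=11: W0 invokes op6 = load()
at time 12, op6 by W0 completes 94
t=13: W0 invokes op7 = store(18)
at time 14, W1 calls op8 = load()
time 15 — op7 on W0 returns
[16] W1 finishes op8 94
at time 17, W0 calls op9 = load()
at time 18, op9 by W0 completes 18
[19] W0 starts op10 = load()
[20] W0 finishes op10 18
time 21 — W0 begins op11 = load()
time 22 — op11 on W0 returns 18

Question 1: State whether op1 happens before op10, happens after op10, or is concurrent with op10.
Answer: before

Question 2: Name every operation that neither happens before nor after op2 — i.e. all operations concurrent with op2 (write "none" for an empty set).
Answer: op3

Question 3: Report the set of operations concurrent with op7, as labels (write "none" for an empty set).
Answer: op8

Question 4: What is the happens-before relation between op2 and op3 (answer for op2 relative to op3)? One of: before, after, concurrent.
Answer: concurrent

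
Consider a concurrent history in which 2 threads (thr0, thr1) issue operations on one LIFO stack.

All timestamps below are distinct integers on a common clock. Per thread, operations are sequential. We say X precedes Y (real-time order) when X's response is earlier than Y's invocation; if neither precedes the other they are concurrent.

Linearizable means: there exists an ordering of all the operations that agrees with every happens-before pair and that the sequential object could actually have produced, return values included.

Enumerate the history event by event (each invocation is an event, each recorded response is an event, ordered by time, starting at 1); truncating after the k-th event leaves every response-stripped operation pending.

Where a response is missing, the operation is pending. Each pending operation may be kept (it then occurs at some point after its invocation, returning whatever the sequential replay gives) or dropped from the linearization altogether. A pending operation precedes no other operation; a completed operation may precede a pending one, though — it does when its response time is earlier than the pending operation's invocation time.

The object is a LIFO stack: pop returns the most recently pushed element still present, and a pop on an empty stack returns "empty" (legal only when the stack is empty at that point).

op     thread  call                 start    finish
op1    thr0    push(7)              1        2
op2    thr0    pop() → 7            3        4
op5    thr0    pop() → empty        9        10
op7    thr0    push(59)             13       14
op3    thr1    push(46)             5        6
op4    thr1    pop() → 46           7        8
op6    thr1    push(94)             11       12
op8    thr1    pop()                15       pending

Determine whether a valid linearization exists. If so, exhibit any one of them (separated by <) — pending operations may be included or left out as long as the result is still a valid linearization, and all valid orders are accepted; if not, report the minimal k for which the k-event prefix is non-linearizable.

step 1: op1 push(7) — stack <7>
step 2: op2 pop() → 7 — stack <>
step 3: op3 push(46) — stack <46>
step 4: op4 pop() → 46 — stack <>
step 5: op5 pop() → empty — stack <>
step 6: op6 push(94) — stack <94>
step 7: op7 push(59) — stack <94,59>

linearizable — witness: op1 < op2 < op3 < op4 < op5 < op6 < op7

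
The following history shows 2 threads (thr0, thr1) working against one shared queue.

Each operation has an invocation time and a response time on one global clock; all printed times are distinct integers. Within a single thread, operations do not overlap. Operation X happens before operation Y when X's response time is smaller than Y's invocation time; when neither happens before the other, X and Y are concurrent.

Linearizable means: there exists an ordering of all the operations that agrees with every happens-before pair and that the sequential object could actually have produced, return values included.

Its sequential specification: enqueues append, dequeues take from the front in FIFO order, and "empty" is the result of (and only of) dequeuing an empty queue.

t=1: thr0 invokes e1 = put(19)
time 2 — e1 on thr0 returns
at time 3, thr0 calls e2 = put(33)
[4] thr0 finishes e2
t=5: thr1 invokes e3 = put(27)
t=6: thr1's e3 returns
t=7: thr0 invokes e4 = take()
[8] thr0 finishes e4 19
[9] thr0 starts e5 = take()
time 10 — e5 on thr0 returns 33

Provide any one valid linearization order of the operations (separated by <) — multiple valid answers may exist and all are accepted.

step 1: e1 put(19) — queue <19>
step 2: e2 put(33) — queue <19,33>
step 3: e3 put(27) — queue <19,33,27>
step 4: e4 take() → 19 — queue <33,27>
step 5: e5 take() → 33 — queue <27>

e1 < e2 < e3 < e4 < e5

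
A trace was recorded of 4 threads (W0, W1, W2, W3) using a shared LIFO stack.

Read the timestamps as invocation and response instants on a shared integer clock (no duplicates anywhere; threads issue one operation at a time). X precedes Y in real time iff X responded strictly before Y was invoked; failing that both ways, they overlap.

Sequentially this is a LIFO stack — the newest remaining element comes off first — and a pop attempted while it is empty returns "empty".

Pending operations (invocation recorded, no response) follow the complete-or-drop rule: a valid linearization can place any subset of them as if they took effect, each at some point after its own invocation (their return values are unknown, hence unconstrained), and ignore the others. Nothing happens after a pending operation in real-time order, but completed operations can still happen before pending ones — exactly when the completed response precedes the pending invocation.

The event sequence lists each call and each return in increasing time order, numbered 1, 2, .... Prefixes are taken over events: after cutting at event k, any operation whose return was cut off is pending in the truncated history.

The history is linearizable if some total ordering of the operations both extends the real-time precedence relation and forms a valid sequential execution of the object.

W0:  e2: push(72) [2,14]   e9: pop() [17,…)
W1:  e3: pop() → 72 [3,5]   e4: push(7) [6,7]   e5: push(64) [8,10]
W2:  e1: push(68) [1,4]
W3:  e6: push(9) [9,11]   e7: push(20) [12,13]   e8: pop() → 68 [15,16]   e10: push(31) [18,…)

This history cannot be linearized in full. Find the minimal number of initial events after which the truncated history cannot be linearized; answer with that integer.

events 1..15 are linearizable; a witness order is e1, e2, e3, e4, e5, e6, e7:
1. e1 push(68), leaving stack <68>
2. e2 push(72), leaving stack <68,72>
3. e3 pop() → 72, leaving stack <68>
4. e4 push(7), leaving stack <68,7>
5. e5 push(64), leaving stack <68,7,64>
6. e6 push(9), leaving stack <68,7,64,9>
7. e7 push(20), leaving stack <68,7,64,9,20>
with event 16 included (e8 responding at time 16), all real-time-consistent orders fail
e.g. e1, e2, e3, e4, e5, e6, e7, e8: illegal at step 8, since e8 pop() → 68 cannot apply there
e.g. e1, e2, e3, e4, e6, e5, e7, e8: illegal at step 8, since e8 pop() → 68 cannot apply there

16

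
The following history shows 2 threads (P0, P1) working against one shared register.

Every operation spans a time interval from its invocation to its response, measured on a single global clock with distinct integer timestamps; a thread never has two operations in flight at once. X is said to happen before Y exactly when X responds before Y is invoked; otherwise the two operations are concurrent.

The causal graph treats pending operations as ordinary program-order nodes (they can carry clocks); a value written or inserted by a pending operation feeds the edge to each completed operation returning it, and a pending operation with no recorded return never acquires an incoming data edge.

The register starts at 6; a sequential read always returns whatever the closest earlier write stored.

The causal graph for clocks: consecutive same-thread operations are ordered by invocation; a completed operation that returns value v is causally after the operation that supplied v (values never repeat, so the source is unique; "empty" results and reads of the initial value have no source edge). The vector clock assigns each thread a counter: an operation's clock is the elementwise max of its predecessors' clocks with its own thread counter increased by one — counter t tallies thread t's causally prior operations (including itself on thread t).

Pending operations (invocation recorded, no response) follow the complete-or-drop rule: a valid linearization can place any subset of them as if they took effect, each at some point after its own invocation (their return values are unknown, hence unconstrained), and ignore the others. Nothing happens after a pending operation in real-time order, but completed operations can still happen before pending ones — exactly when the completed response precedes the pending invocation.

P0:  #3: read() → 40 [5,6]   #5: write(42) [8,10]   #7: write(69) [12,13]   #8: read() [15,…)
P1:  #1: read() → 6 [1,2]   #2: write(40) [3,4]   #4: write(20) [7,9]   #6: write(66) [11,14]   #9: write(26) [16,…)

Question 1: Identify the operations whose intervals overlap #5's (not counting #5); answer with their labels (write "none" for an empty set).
#5 spans [8,10]; an op avoiding the whole window 8..10 is ordered, any other is concurrent
#1 [1,2]: before
#2 [3,4]: before
#3 [5,6]: before
#4 [7,9]: concurrent
#6 [11,14]: after
#7 [12,13]: after
#8 [15,…): after
#9 [16,…): after

#4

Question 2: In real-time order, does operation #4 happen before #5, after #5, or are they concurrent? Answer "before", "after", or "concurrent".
#4 spans [7,9], #5 spans [8,10]
the intervals overlap in both directions

concurrent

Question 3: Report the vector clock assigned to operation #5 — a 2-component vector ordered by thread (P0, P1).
#1, invoked 1, has no incoming edges; only P1's bump applies → (0, 1)
#2, invoked 3, takes VC(#1)=(0, 1) under max, adds 1 for P1 → (0, 2)
#4, invoked 7, takes VC(#2)=(0, 2) under max, adds 1 for P1 → (0, 3)
#3, invoked 5, takes VC(#2)=(0, 2) under max, adds 1 for P0 → (1, 2)
#6, invoked 11, takes VC(#4)=(0, 3) under max, adds 1 for P1 → (0, 4)
#5, invoked 8, takes VC(#3)=(1, 2) under max, adds 1 for P0 → (2, 2)
#9, invoked 16, takes VC(#6)=(0, 4) under max, adds 1 for P1 → (0, 5)
#7, invoked 12, takes VC(#5)=(2, 2) under max, adds 1 for P0 → (3, 2)
#8, invoked 15, takes VC(#7)=(3, 2) under max, adds 1 for P0 → (4, 2)
target: VC(#5) = (2, 2)

(2, 2)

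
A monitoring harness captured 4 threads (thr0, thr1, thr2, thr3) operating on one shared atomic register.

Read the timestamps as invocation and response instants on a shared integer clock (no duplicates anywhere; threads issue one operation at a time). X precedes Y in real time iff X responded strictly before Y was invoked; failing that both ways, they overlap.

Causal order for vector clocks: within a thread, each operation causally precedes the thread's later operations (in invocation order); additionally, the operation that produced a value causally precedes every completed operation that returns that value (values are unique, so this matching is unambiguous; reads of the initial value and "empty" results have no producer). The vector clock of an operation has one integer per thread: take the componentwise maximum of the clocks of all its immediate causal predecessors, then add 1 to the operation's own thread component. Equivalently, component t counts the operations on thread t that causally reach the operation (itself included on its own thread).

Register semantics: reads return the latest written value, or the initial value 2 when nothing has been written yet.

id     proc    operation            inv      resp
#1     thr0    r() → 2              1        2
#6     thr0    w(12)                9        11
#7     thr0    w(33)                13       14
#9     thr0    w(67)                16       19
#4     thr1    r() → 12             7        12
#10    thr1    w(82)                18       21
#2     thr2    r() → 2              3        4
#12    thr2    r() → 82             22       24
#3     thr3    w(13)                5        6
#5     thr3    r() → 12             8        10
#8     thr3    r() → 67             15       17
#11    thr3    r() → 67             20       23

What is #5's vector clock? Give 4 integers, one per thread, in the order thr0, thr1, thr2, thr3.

#3, invoked 5, has no incoming edges; only thr3's bump applies → (0, 0, 0, 1)
#2, invoked 3, has no incoming edges; only thr2's bump applies → (0, 0, 1, 0)
#1, invoked 1, has no incoming edges; only thr0's bump applies → (1, 0, 0, 0)
from VC(#1)=(1, 0, 0, 0), #6 (invoked 9) maxes components and bumps thr0 → (2, 0, 0, 0)
from VC(#6)=(2, 0, 0, 0), #4 (invoked 7) maxes components and bumps thr1 → (2, 1, 0, 0)
from VC(#6)=(2, 0, 0, 0), #7 (invoked 13) maxes components and bumps thr0 → (3, 0, 0, 0)
from VC(#3)=(0, 0, 0, 1), VC(#6)=(2, 0, 0, 0), #5 (invoked 8) maxes components and bumps thr3 → (2, 0, 0, 2)
from VC(#4)=(2, 1, 0, 0), #10 (invoked 18) maxes components and bumps thr1 → (2, 2, 0, 0)
from VC(#7)=(3, 0, 0, 0), #9 (invoked 16) maxes components and bumps thr0 → (4, 0, 0, 0)
from VC(#2)=(0, 0, 1, 0), VC(#10)=(2, 2, 0, 0), #12 (invoked 22) maxes components and bumps thr2 → (2, 2, 2, 0)
from VC(#5)=(2, 0, 0, 2), VC(#9)=(4, 0, 0, 0), #8 (invoked 15) maxes components and bumps thr3 → (4, 0, 0, 3)
from VC(#8)=(4, 0, 0, 3), VC(#9)=(4, 0, 0, 0), #11 (invoked 20) maxes components and bumps thr3 → (4, 0, 0, 4)
target: VC(#5) = (2, 0, 0, 2)

(2, 0, 0, 2)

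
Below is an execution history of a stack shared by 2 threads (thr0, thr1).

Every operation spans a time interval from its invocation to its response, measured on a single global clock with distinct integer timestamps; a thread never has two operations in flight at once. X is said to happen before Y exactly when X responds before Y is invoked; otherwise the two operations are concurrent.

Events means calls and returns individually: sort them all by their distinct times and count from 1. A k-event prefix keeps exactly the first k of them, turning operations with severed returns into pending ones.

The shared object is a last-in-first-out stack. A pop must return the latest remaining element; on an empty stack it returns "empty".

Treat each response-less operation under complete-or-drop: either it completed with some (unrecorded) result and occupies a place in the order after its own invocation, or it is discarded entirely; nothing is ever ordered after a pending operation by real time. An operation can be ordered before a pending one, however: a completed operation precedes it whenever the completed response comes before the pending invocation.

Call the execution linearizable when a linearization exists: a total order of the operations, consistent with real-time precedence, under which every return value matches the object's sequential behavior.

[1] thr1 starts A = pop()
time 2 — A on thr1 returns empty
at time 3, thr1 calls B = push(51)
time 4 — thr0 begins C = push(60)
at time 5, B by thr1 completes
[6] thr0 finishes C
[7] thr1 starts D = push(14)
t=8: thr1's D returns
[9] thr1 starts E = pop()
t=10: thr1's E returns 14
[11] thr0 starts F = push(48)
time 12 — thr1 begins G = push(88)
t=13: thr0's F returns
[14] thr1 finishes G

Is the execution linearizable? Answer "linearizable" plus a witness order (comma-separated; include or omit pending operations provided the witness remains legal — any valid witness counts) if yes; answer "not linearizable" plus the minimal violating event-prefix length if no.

1. A pop() → empty, leaving stack <>
2. B push(51), leaving stack <51>
3. C push(60), leaving stack <51,60>
4. D push(14), leaving stack <51,60,14>
5. E pop() → 14, leaving stack <51,60>
6. F push(48), leaving stack <51,60,48>
7. G push(88), leaving stack <51,60,48,88>

linearizable — witness: A, B, C, D, E, F, G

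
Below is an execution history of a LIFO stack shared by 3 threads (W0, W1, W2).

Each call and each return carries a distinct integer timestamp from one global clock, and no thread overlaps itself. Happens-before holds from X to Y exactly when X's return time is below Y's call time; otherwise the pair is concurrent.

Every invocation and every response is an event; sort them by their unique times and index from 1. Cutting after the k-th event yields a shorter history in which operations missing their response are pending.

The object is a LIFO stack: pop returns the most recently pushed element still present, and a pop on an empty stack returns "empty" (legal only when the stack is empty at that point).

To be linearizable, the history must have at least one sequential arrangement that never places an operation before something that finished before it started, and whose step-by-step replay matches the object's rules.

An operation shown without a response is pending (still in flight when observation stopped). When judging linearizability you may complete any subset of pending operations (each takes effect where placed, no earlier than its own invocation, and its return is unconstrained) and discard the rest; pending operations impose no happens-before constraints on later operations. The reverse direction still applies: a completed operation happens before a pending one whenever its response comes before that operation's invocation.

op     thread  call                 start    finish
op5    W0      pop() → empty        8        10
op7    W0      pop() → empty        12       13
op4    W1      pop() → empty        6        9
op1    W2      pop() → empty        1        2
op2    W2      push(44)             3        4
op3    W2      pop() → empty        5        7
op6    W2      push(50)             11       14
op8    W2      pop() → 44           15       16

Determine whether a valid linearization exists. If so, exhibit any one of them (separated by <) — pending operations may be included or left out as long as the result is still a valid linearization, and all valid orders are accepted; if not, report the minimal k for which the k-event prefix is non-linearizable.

not linearizable — minimal violating prefix: 9 events

cut after 8 events: linearizable; cut after 9 events (op4 responds, time 9): not linearizable
no legal order exists: 2 real-time-consistent candidates over 4 completed LIFO stack operations, all rejected
including or dropping the 1 pending operation (op5) in any combination fails
one such order, op1, op2, op3, op4 (pending dropped), breaks at step 3 where op3 pop() → empty is illegal
one such order, op1, op2, op4, op3 (pending dropped), breaks at step 3 where op4 pop() → empty is illegal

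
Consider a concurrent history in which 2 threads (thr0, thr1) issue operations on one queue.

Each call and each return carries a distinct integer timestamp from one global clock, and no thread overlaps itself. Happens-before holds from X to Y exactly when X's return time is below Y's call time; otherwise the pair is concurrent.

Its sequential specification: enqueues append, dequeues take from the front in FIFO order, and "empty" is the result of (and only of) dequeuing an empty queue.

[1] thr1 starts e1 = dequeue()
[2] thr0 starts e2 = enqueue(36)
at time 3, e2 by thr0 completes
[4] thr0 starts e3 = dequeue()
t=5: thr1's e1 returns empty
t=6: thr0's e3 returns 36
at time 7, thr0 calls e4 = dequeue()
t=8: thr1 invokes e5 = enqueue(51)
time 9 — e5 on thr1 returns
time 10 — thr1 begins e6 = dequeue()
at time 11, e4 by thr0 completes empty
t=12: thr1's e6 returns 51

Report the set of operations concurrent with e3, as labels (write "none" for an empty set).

e3 runs from 4 to 6; window-overlapping ops are concurrent
e1 [1,5]: concurrent
e2 [2,3]: before
e4 [7,11]: after
e5 [8,9]: after
e6 [10,12]: after

e1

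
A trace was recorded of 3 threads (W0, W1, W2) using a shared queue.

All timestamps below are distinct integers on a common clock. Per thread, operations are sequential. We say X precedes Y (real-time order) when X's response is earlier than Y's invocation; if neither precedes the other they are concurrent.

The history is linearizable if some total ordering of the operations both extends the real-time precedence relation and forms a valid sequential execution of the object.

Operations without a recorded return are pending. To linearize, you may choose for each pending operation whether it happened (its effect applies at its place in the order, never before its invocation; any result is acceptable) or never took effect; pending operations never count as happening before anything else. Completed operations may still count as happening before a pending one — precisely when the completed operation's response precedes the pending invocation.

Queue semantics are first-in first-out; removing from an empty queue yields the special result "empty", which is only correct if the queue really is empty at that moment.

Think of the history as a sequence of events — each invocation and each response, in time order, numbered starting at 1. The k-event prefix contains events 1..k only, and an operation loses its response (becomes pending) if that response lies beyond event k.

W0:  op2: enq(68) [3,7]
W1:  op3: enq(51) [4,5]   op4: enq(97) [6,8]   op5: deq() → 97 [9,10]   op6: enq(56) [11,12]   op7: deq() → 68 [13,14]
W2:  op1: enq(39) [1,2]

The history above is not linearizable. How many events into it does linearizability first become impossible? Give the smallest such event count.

10

one valid order for events 1..9 is op1, op2, op3, op4:
1. op1 enq(39), leaving queue <39>
2. op2 enq(68), leaving queue <39,68>
3. op3 enq(51), leaving queue <39,68,51>
4. op4 enq(97), leaving queue <39,68,51,97>
at event 10 (op5's time-10 response) nothing linearizes any more
e.g. op1, op2, op3, op4, op5: illegal at step 5, since op5 deq() → 97 cannot apply there
e.g. op1, op3, op2, op4, op5: illegal at step 5, since op5 deq() → 97 cannot apply there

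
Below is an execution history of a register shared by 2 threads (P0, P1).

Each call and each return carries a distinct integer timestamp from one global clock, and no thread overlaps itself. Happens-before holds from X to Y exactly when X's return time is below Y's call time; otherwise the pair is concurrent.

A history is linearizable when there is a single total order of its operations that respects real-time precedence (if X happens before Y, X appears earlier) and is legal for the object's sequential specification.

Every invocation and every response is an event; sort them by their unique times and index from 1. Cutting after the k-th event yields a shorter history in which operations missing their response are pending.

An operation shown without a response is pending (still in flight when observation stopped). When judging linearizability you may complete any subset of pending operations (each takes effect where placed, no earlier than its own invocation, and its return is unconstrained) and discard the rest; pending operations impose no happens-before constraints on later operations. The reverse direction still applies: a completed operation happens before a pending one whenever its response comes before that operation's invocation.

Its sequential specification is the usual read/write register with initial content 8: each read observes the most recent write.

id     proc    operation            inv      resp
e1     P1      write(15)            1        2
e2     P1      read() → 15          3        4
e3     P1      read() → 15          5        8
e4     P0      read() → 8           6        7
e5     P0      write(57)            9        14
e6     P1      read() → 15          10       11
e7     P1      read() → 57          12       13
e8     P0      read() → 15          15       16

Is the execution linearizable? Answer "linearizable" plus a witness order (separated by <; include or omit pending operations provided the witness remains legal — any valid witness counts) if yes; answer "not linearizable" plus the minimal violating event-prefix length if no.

events 1..6 are fine; event 7 — the response of e4 at time 7 — makes the prefix non-linearizable
exhaustive check: the 3 completed register ops admit one real-time order; illegal
no completion choice of the 1 pending operation (e3) rescues it — every subset was tried
take e1, e2, e4 (pending dropped): step 3 already fails, because e4 read() → 8 cannot occur there

not linearizable — minimal violating prefix: 7 events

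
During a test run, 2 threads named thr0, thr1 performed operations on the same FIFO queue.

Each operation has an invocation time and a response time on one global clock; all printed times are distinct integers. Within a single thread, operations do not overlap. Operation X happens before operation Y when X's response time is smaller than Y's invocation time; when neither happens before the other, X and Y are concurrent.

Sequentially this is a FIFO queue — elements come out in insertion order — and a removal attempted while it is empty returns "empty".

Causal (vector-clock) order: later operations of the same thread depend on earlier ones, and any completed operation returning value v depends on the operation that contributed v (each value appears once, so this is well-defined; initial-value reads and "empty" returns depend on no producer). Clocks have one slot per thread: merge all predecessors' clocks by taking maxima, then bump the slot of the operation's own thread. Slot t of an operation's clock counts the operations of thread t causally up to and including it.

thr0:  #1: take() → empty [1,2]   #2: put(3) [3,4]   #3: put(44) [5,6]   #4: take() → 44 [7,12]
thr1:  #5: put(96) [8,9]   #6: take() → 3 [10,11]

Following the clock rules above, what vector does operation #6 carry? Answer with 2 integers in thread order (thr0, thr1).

(2, 2)

root op #5, invoked 8: fresh clock plus thr1's own tick → (0, 1)
root op #1, invoked 1: fresh clock plus thr0's own tick → (1, 0)
#2, invoked 3, takes VC(#1)=(1, 0) under max, adds 1 for thr0 → (2, 0)
#3, invoked 5, takes VC(#2)=(2, 0) under max, adds 1 for thr0 → (3, 0)
#6, invoked 10, takes VC(#2)=(2, 0), VC(#5)=(0, 1) under max, adds 1 for thr1 → (2, 2)
#4, invoked 7, takes VC(#3)=(3, 0) under max, adds 1 for thr0 → (4, 0)
target: VC(#6) = (2, 2)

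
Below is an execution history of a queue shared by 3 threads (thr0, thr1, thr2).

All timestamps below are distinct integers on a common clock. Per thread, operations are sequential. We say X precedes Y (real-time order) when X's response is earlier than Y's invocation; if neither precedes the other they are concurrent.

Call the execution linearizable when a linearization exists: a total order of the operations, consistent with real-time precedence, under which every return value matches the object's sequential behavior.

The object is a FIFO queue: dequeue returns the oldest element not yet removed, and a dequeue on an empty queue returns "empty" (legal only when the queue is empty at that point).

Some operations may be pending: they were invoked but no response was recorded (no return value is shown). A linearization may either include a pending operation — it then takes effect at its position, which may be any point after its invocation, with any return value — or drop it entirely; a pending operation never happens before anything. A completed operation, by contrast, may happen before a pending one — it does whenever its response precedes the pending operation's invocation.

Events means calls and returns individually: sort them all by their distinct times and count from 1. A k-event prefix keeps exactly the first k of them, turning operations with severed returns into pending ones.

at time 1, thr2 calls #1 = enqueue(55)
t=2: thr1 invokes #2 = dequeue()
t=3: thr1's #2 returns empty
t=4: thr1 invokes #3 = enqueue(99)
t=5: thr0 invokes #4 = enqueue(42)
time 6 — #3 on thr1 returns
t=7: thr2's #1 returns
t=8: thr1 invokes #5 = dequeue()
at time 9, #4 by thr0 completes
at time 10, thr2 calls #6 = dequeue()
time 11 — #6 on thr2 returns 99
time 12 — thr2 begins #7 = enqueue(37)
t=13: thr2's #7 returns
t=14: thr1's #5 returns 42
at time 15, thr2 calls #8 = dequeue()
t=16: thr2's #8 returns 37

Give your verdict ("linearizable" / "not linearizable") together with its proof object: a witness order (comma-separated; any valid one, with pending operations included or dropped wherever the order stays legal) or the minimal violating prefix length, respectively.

not linearizable — minimal violating prefix: 16 events

cut after 15 events: linearizable; cut after 16 events (#8 responds, time 16): not linearizable
every one of the 27 real-time-consistent orders over 8 completed queue ops fails the sequential spec
take #1, #2, #3, #4, #5, #6, #7, #8: step 2 already fails, because #2 dequeue() → empty cannot occur there
take #1, #2, #3, #4, #6, #5, #7, #8: step 2 already fails, because #2 dequeue() → empty cannot occur there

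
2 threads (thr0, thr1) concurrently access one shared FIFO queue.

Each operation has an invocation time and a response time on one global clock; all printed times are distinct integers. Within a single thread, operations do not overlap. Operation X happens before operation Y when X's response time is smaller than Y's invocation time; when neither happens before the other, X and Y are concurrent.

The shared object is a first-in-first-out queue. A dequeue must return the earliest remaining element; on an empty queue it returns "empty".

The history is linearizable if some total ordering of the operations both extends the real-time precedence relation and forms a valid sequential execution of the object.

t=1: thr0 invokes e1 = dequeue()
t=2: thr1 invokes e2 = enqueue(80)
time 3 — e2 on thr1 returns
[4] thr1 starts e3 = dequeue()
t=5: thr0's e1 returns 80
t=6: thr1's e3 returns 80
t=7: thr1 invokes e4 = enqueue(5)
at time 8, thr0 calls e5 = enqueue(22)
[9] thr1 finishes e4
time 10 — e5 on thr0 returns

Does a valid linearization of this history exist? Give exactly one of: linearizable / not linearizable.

prefix check: 1..5 passes, 1..6 fails once e3's time-6 response joins
no legal order exists: 3 real-time-consistent candidates over 3 completed FIFO queue operations, all rejected
e.g. e1, e2, e3: illegal at step 1, since e1 dequeue() → 80 cannot apply there
e.g. e2, e1, e3: illegal at step 3, since e3 dequeue() → 80 cannot apply there

not linearizable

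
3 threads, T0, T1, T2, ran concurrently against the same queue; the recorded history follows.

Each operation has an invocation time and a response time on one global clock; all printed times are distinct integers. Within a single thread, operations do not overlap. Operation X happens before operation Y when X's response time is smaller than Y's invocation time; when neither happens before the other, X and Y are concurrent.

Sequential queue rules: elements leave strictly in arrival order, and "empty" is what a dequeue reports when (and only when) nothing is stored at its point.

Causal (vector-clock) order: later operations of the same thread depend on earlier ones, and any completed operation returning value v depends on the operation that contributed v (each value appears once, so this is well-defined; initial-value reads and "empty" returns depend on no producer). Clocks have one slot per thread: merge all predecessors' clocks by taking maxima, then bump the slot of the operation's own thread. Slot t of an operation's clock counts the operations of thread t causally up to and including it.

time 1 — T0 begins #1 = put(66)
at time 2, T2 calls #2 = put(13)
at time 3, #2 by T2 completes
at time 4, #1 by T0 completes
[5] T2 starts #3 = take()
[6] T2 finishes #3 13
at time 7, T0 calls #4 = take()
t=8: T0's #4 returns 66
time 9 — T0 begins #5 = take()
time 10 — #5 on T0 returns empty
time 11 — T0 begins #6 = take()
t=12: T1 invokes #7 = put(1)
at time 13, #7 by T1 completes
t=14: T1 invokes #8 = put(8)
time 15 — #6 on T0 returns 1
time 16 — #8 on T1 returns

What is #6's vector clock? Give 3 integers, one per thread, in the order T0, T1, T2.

invoked at 2, #2 has no predecessors; its own T2 bump gives (0, 0, 1)
invoked at 12, #7 has no predecessors; its own T1 bump gives (0, 1, 0)
invoked at 1, #1 has no predecessors; its own T0 bump gives (1, 0, 0)
invoked at 5, #3 merges VC(#2)=(0, 0, 1) and bumps T2's slot → (0, 0, 2)
invoked at 14, #8 merges VC(#7)=(0, 1, 0) and bumps T1's slot → (0, 2, 0)
invoked at 7, #4 merges VC(#1)=(1, 0, 0) and bumps T0's slot → (2, 0, 0)
invoked at 9, #5 merges VC(#4)=(2, 0, 0) and bumps T0's slot → (3, 0, 0)
invoked at 11, #6 merges VC(#5)=(3, 0, 0), VC(#7)=(0, 1, 0) and bumps T0's slot → (4, 1, 0)
target: VC(#6) = (4, 1, 0)

(4, 1, 0)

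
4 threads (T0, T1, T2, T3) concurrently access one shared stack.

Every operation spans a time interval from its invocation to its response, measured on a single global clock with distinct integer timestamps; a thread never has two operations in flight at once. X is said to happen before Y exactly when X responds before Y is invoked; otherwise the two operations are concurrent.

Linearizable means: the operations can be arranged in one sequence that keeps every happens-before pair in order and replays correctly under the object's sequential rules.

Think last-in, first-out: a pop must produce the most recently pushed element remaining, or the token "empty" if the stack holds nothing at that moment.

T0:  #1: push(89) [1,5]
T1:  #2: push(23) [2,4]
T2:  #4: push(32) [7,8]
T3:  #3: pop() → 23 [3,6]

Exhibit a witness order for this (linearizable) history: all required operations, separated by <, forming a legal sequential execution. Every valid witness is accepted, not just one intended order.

#1 < #2 < #3 < #4

step 1: #1 push(89) — stack <89>
step 2: #2 push(23) — stack <89,23>
step 3: #3 pop() → 23 — stack <89>
step 4: #4 push(32) — stack <89,32>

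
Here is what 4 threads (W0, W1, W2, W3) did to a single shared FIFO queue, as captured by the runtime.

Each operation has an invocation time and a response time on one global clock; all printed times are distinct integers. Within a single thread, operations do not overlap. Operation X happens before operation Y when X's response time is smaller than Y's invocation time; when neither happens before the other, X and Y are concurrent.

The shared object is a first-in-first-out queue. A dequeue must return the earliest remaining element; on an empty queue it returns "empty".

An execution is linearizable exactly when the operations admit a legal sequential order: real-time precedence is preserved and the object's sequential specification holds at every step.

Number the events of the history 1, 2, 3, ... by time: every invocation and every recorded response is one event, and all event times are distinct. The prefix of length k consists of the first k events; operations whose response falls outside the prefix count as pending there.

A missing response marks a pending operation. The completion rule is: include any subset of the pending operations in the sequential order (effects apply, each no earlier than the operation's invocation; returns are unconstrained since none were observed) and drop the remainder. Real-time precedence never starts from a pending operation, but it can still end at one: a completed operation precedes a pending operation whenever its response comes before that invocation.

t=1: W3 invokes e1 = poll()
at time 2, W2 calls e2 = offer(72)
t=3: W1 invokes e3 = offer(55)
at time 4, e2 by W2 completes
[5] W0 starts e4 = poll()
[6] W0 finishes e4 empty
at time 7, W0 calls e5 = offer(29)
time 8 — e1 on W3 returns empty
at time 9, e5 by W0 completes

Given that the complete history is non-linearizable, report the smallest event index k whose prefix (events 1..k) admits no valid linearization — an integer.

a valid linearization of events 1..7 exists, for instance e2, e1, e4:
step 1: e2 offer(72) — queue <72>
step 2: e1 poll() (pending, included) — queue <>
step 3: e4 poll() → empty — queue <>
adding event 8 (e1 responds at 8) leaves no legal real-time order
including or dropping the 2 pending operations (e3, e5) in any combination fails
e.g. e1, e2, e4 (pending dropped): illegal at step 3, since e4 poll() → empty cannot apply there
e.g. e2, e1, e4 (pending dropped): illegal at step 2, since e1 poll() → empty cannot apply there

8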